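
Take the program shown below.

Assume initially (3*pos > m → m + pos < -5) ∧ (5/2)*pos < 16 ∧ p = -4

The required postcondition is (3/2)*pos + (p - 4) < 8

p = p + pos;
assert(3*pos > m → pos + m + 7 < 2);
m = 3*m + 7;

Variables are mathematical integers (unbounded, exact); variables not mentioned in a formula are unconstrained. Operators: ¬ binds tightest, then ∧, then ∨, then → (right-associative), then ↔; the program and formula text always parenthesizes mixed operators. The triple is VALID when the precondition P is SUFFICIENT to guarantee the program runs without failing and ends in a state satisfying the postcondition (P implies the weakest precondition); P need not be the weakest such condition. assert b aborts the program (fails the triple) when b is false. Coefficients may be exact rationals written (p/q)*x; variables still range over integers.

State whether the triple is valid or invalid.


Working backward. After the program, the postcondition (3/2)*pos + (p - 4) < 8 must hold; in canonical form it is p + (3/2)*pos < 12.
Before m := 3*m + 7: p + (3/2)*pos < 12
Before assert 3*pos > m → pos + m + 7 < 2: (3*pos > m → m + pos < -5) ∧ p + (3/2)*pos < 12
Before p := p + pos: (3*pos > m → m + pos < -5) ∧ p + (5/2)*pos < 12
The weakest precondition is (3*pos > m → m + pos < -5) ∧ p + (5/2)*pos < 12.
Check whether (3*pos > m → m + pos < -5) ∧ (5/2)*pos < 16 ∧ p = -4 implies it.
Every state satisfying the precondition satisfies the weakest precondition: the implication holds.
Answer: valid


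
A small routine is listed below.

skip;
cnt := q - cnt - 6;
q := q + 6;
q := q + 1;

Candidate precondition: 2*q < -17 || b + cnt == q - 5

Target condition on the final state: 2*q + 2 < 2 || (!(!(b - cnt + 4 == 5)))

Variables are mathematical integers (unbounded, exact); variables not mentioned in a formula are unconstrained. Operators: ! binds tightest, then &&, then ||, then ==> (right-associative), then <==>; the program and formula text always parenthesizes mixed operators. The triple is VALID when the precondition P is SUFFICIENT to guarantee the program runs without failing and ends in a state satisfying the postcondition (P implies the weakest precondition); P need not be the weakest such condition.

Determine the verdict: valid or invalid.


Working backward. After the program, the postcondition 2*q + 2 < 2 || (!(!(b - cnt + 4 == 5))) must hold; in canonical form it is 2*q < 0 || b == cnt + 1.
Before q := q + 1: 2*q < -2 || b == cnt + 1
Before q := q + 6: 2*q < -14 || b == cnt + 1
Before cnt := q - cnt - 6: 2*q < -14 || b + cnt == q - 5
Before skip: 2*q < -14 || b + cnt == q - 5
The weakest precondition is 2*q < -14 || b + cnt == q - 5.
Check whether 2*q < -17 || b + cnt == q - 5 implies it.
Every state satisfying the precondition satisfies the weakest precondition: the implication holds.
Answer: valid


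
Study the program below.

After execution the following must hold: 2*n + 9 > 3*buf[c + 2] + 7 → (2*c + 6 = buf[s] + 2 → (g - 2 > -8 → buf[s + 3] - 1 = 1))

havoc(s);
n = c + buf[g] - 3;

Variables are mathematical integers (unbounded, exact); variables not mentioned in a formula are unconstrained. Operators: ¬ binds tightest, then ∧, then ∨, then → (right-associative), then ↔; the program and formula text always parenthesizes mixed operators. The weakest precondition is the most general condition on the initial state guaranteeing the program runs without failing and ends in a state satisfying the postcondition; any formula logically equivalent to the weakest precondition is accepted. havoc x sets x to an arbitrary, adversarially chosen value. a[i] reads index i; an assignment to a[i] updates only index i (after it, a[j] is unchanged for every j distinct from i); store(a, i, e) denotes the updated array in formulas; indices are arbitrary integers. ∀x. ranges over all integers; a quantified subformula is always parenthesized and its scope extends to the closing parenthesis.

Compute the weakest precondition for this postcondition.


Working backward. After the program, the postcondition 2*n + 9 > 3*buf[c + 2] + 7 → (2*c + 6 = buf[s] + 2 → (g - 2 > -8 → buf[s + 3] - 1 = 1)) must hold; in canonical form it is 2*n > 3*buf[c + 2] - 2 → (2*c = buf[s] - 4 → (g > -6 → buf[s + 3] = 2)).
Before n := c + buf[g] - 3: 2*buf[g] + 2*c > 3*buf[c + 2] + 4 → (2*c = buf[s] - 4 → (g > -6 → buf[s + 3] = 2))
Before havoc s: ∀s_1. (2*buf[g] + 2*c > 3*buf[c + 2] + 4 → (2*c = buf[s_1] - 4 → (g > -6 → buf[s_1 + 3] = 2)))
Answer: WP = ∀s_1. (2*buf[g] + 2*c > 3*buf[c + 2] + 4 → (2*c = buf[s_1] - 4 → (g > -6 → buf[s_1 + 3] = 2)))


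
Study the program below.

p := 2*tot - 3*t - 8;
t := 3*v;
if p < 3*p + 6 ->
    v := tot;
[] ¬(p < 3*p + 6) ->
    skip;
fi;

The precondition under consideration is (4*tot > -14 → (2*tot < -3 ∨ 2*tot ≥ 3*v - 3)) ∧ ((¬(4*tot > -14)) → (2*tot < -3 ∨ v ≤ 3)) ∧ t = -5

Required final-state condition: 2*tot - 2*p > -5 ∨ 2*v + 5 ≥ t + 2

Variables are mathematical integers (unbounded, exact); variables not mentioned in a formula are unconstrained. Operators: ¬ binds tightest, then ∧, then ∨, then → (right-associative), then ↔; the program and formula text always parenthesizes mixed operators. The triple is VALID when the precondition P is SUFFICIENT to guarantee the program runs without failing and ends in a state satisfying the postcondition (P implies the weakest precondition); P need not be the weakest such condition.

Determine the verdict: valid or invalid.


Working backward. After the program, the postcondition 2*tot - 2*p > -5 ∨ 2*v + 5 ≥ t + 2 must hold; in canonical form it is 2*tot > 2*p - 5 ∨ 2*v ≥ t - 3.
Then branch requires 2*tot > 2*p - 5 ∨ 2*tot ≥ t - 3; else branch requires 2*tot > 2*p - 5 ∨ 2*v ≥ t - 3.
Before the if: (2*p > -6 → (2*tot > 2*p - 5 ∨ 2*tot ≥ t - 3)) ∧ ((¬(2*p > -6)) → (2*tot > 2*p - 5 ∨ 2*v ≥ t - 3))
Before t := 3*v: (2*p > -6 → (2*tot > 2*p - 5 ∨ 2*tot ≥ 3*v - 3)) ∧ ((¬(2*p > -6)) → (2*tot > 2*p - 5 ∨ v ≤ 3))
Before p := 2*tot - 3*t - 8: (4*tot > 6*t + 10 → (6*t > 2*tot - 21 ∨ 2*tot ≥ 3*v - 3)) ∧ ((¬(4*tot > 6*t + 10)) → (6*t > 2*tot - 21 ∨ v ≤ 3))
The weakest precondition is (4*tot > 6*t + 10 → (6*t > 2*tot - 21 ∨ 2*tot ≥ 3*v - 3)) ∧ ((¬(4*tot > 6*t + 10)) → (6*t > 2*tot - 21 ∨ v ≤ 3)).
Check whether (4*tot > -14 → (2*tot < -3 ∨ 2*tot ≥ 3*v - 3)) ∧ ((¬(4*tot > -14)) → (2*tot < -3 ∨ v ≤ 3)) ∧ t = -5 implies it.
Countermodel: at the initial state t = -5, tot = -2, v = 4, the precondition holds but the weakest precondition fails.
Answer: invalid


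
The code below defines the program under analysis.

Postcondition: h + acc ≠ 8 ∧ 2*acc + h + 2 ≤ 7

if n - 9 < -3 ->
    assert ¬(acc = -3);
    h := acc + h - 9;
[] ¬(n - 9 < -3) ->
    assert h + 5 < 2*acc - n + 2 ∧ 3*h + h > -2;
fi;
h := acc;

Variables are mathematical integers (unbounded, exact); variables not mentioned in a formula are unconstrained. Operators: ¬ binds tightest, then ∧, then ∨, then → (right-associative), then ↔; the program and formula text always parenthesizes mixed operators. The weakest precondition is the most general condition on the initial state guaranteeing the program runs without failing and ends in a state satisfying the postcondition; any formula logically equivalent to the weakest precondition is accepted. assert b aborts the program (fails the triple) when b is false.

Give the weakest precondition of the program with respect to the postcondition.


Working backward. After the program, the postcondition h + acc ≠ 8 ∧ 2*acc + h + 2 ≤ 7 must hold; in canonical form it is acc + h ≠ 8 ∧ 2*acc + h ≤ 5.
Before h := acc: 2*acc ≠ 8 ∧ 3*acc ≤ 5
Then branch requires (¬(acc = -3)) ∧ 2*acc ≠ 8 ∧ 3*acc ≤ 5; else branch requires h + n < 2*acc - 3 ∧ 4*h > -2 ∧ 2*acc ≠ 8 ∧ 3*acc ≤ 5.
Before the if: (n < 6 → ((¬(acc = -3)) ∧ 2*acc ≠ 8 ∧ 3*acc ≤ 5)) ∧ ((¬(n < 6)) → (h + n < 2*acc - 3 ∧ 4*h > -2 ∧ 2*acc ≠ 8 ∧ 3*acc ≤ 5))
Answer: WP = (n < 6 → ((¬(acc = -3)) ∧ 2*acc ≠ 8 ∧ 3*acc ≤ 5)) ∧ ((¬(n < 6)) → (h + n < 2*acc - 3 ∧ 4*h > -2 ∧ 2*acc ≠ 8 ∧ 3*acc ≤ 5))


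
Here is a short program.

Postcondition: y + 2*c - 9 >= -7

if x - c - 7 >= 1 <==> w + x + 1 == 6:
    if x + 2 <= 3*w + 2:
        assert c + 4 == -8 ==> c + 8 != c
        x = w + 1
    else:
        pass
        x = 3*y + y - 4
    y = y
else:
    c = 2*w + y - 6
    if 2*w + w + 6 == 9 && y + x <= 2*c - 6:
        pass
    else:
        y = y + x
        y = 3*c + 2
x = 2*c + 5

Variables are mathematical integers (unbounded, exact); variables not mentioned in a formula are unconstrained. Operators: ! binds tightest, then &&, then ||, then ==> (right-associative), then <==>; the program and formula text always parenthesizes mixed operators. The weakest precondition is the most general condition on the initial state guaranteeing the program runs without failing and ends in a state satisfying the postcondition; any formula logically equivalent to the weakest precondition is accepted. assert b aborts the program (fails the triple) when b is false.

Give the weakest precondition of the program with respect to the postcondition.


Working backward. After the program, the postcondition y + 2*c - 9 >= -7 must hold; in canonical form it is 2*c + y >= 2.
Before x := 2*c + 5: 2*c + y >= 2
Then branch requires (x <= 3*w ==> 2*c + y >= 2) && ((!(x <= 3*w)) ==> 2*c + y >= 2); else branch requires ((3*w == 3 && x <= 4*w + y - 18) ==> 4*w + 3*y >= 14) && ((!(3*w == 3 && x <= 4*w + y - 18)) ==> 10*w + 5*y >= 30).
Before the if: ((x >= c + 8 <==> w + x == 5) ==> ((x <= 3*w ==> 2*c + y >= 2) && ((!(x <= 3*w)) ==> 2*c + y >= 2))) && ((!(x >= c + 8 <==> w + x == 5)) ==> (((3*w == 3 && x <= 4*w + y - 18) ==> 4*w + 3*y >= 14) && ((!(3*w == 3 && x <= 4*w + y - 18)) ==> 10*w + 5*y >= 30)))
Answer: WP = ((x >= c + 8 <==> w + x == 5) ==> ((x <= 3*w ==> 2*c + y >= 2) && ((!(x <= 3*w)) ==> 2*c + y >= 2))) && ((!(x >= c + 8 <==> w + x == 5)) ==> (((3*w == 3 && x <= 4*w + y - 18) ==> 4*w + 3*y >= 14) && ((!(3*w == 3 && x <= 4*w + y - 18)) ==> 10*w + 5*y >= 30)))


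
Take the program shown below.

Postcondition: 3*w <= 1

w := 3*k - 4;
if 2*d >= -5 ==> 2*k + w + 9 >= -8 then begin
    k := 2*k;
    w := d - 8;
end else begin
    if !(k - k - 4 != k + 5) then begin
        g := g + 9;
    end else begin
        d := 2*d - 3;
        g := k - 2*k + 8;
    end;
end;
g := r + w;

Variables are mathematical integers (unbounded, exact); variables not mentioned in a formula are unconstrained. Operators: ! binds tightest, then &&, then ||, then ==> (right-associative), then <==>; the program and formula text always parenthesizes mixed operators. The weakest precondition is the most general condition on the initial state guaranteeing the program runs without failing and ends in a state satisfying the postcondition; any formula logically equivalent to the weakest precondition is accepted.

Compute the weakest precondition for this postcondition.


Working backward. After the program, 3*w <= 1 must hold.
Before g := r + w: 3*w <= 1
Then branch requires 3*d <= 25; else branch requires ((!(k != -9)) ==> 3*w <= 1) && (k != -9 ==> 3*w <= 1).
Before the if: ((2*d >= -5 ==> 2*k + w >= -17) ==> 3*d <= 25) && ((!(2*d >= -5 ==> 2*k + w >= -17)) ==> (((!(k != -9)) ==> 3*w <= 1) && (k != -9 ==> 3*w <= 1)))
Before w := 3*k - 4: ((2*d >= -5 ==> 5*k >= -13) ==> 3*d <= 25) && ((!(2*d >= -5 ==> 5*k >= -13)) ==> (((!(k != -9)) ==> 9*k <= 13) && (k != -9 ==> 9*k <= 13)))
Answer: WP = ((2*d >= -5 ==> 5*k >= -13) ==> 3*d <= 25) && ((!(2*d >= -5 ==> 5*k >= -13)) ==> (((!(k != -9)) ==> 9*k <= 13) && (k != -9 ==> 9*k <= 13)))


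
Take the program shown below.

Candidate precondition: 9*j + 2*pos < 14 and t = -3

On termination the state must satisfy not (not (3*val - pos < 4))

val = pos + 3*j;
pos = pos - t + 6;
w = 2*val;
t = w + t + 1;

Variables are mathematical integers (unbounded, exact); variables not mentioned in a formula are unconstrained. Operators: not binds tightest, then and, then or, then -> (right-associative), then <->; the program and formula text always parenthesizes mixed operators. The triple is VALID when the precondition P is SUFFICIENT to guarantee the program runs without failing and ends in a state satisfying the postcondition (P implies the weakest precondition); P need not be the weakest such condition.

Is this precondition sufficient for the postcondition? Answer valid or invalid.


Working backward. After the program, the postcondition not (not (3*val - pos < 4)) must hold; in canonical form it is 3*val < pos + 4.
Before t := w + t + 1: 3*val < pos + 4
Before w := 2*val: 3*val < pos + 4
Before pos := pos - t + 6: t + 3*val < pos + 10
Before val := pos + 3*j: 9*j + 2*pos + t < 10
The weakest precondition is 9*j + 2*pos + t < 10.
Check whether 9*j + 2*pos < 14 and t = -3 implies it.
Countermodel: at the initial state j = -1, pos = 11, t = -3, the precondition holds but the weakest precondition fails.
Answer: invalid


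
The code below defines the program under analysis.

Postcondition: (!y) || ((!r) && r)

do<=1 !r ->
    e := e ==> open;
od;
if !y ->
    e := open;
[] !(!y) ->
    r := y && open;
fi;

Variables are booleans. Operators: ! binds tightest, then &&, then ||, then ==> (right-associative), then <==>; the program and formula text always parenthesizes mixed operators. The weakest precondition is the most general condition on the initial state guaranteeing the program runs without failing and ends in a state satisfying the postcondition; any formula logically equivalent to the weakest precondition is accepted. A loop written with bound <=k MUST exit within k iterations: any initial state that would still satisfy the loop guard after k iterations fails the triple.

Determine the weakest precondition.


Working backward. After the program, the postcondition (!y) || ((!r) && r) must hold; in canonical form it is !y.
Then branch requires !y; else branch requires !y.
Before the if: y ==> (!y)
Before the loop (bound <=1), unroll the exhaustion recursion (WP_0 = exit-now case; WP_j = one more guarded iteration, up to j = 1):
  WP_0: r && (y ==> (!y))
  WP_1: ((!r) ==> (r && (y ==> (!y)))) && (r ==> (y ==> (!y)))
So before the loop: ((!r) ==> (r && (y ==> (!y)))) && (r ==> (y ==> (!y)))
Answer: WP = ((!r) ==> (r && (y ==> (!y)))) && (r ==> (y ==> (!y)))


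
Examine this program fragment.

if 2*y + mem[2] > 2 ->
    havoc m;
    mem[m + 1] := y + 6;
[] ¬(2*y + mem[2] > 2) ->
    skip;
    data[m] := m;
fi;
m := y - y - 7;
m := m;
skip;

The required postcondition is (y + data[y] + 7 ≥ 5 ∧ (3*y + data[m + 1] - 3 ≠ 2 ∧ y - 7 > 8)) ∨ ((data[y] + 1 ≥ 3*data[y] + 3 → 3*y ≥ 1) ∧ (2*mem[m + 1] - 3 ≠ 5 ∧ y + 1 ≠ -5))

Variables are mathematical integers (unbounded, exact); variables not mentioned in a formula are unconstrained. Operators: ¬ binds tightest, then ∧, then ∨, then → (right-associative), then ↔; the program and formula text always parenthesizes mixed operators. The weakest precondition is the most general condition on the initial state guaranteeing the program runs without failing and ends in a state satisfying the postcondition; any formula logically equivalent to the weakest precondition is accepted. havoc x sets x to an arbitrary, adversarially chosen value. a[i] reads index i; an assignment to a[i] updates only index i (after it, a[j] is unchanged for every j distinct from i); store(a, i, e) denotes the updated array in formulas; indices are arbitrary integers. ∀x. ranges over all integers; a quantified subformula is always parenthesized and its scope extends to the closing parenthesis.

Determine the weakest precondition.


Working backward. After the program, the postcondition (y + data[y] + 7 ≥ 5 ∧ (3*y + data[m + 1] - 3 ≠ 2 ∧ y - 7 > 8)) ∨ ((data[y] + 1 ≥ 3*data[y] + 3 → 3*y ≥ 1) ∧ (2*mem[m + 1] - 3 ≠ 5 ∧ y + 1 ≠ -5)) must hold; in canonical form it is (data[y] + y ≥ -2 ∧ data[m + 1] + 3*y ≠ 5 ∧ y > 15) ∨ ((2*data[y] ≤ -2 → 3*y ≥ 1) ∧ 2*mem[m + 1] ≠ 8 ∧ y ≠ -6).
Before skip: (data[y] + y ≥ -2 ∧ data[m + 1] + 3*y ≠ 5 ∧ y > 15) ∨ ((2*data[y] ≤ -2 → 3*y ≥ 1) ∧ 2*mem[m + 1] ≠ 8 ∧ y ≠ -6)
Before m := m: (data[y] + y ≥ -2 ∧ data[m + 1] + 3*y ≠ 5 ∧ y > 15) ∨ ((2*data[y] ≤ -2 → 3*y ≥ 1) ∧ 2*mem[m + 1] ≠ 8 ∧ y ≠ -6)
Before m := y - y - 7: (data[y] + y ≥ -2 ∧ data[-6] + 3*y ≠ 5 ∧ y > 15) ∨ ((2*data[y] ≤ -2 → 3*y ≥ 1) ∧ 2*mem[-6] ≠ 8 ∧ y ≠ -6)
Then branch requires ∀m_1. ((data[y] + y ≥ -2 ∧ data[-6] + 3*y ≠ 5 ∧ y > 15) ∨ ((2*data[y] ≤ -2 → 3*y ≥ 1) ∧ 2*store(mem, m_1 + 1, y + 6)[-6] ≠ 8 ∧ y ≠ -6)); else branch requires (store(data, m, m)[y] + y ≥ -2 ∧ store(data, m, m)[-6] + 3*y ≠ 5 ∧ y > 15) ∨ ((2*store(data, m, m)[y] ≤ -2 → 3*y ≥ 1) ∧ 2*mem[-6] ≠ 8 ∧ y ≠ -6).
Before the if: (mem[2] + 2*y > 2 → (∀m_1. ((data[y] + y ≥ -2 ∧ data[-6] + 3*y ≠ 5 ∧ y > 15) ∨ ((2*data[y] ≤ -2 → 3*y ≥ 1) ∧ 2*store(mem, m_1 + 1, y + 6)[-6] ≠ 8 ∧ y ≠ -6)))) ∧ ((¬(mem[2] + 2*y > 2)) → ((store(data, m, m)[y] + y ≥ -2 ∧ store(data, m, m)[-6] + 3*y ≠ 5 ∧ y > 15) ∨ ((2*store(data, m, m)[y] ≤ -2 → 3*y ≥ 1) ∧ 2*mem[-6] ≠ 8 ∧ y ≠ -6)))
Answer: WP = (mem[2] + 2*y > 2 → (∀m_1. ((data[y] + y ≥ -2 ∧ data[-6] + 3*y ≠ 5 ∧ y > 15) ∨ ((2*data[y] ≤ -2 → 3*y ≥ 1) ∧ 2*store(mem, m_1 + 1, y + 6)[-6] ≠ 8 ∧ y ≠ -6)))) ∧ ((¬(mem[2] + 2*y > 2)) → ((store(data, m, m)[y] + y ≥ -2 ∧ store(data, m, m)[-6] + 3*y ≠ 5 ∧ y > 15) ∨ ((2*store(data, m, m)[y] ≤ -2 → 3*y ≥ 1) ∧ 2*mem[-6] ≠ 8 ∧ y ≠ -6)))


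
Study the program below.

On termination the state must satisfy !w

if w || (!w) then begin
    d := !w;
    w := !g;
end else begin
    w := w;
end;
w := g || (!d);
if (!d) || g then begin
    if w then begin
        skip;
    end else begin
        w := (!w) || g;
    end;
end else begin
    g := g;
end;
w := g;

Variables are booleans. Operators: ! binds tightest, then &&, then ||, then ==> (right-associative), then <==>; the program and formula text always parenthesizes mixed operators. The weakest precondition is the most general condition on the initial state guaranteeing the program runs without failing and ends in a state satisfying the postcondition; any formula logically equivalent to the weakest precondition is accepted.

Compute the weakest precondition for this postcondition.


Working backward. After the program, !w must hold.
Before w := g: !g
Then branch requires (w ==> (!g)) && ((!w) ==> (!g)); else branch requires !g.
Before the if: (((!d) || g) ==> ((w ==> (!g)) && ((!w) ==> (!g)))) && ((!((!d) || g)) ==> (!g))
Before w := g || (!d): (((!d) || g) ==> (((g || (!d)) ==> (!g)) && ((!(g || (!d))) ==> (!g)))) && ((!((!d) || g)) ==> (!g))
Then branch requires ((w || g) ==> (((g || w) ==> (!g)) && ((!(g || w)) ==> (!g)))) && ((!(w || g)) ==> (!g)); else branch requires (((!d) || g) ==> (((g || (!d)) ==> (!g)) && ((!(g || (!d))) ==> (!g)))) && ((!((!d) || g)) ==> (!g)).
Before the if: ((w || g) ==> (((g || w) ==> (!g)) && ((!(g || w)) ==> (!g)))) && ((!(w || g)) ==> (!g))
Answer: WP = ((w || g) ==> (((g || w) ==> (!g)) && ((!(g || w)) ==> (!g)))) && ((!(w || g)) ==> (!g))


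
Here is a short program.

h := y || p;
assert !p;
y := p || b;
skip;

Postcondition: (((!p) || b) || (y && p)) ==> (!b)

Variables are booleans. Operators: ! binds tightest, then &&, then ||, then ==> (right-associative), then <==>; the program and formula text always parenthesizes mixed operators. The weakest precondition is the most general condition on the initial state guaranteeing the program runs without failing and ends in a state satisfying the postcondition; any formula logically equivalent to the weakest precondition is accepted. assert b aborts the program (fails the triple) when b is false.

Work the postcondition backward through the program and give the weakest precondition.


Working backward. After the program, the postcondition (((!p) || b) || (y && p)) ==> (!b) must hold; in canonical form it is ((!p) || b || (y && p)) ==> (!b).
Before skip: ((!p) || b || (y && p)) ==> (!b)
Before y := p || b: ((!p) || b || ((p || b) && p)) ==> (!b)
Before assert !p: (!p) && (((!p) || b || ((p || b) && p)) ==> (!b))
Before h := y || p: (!p) && (((!p) || b || ((p || b) && p)) ==> (!b))
Answer: WP = (!p) && (((!p) || b || ((p || b) && p)) ==> (!b))


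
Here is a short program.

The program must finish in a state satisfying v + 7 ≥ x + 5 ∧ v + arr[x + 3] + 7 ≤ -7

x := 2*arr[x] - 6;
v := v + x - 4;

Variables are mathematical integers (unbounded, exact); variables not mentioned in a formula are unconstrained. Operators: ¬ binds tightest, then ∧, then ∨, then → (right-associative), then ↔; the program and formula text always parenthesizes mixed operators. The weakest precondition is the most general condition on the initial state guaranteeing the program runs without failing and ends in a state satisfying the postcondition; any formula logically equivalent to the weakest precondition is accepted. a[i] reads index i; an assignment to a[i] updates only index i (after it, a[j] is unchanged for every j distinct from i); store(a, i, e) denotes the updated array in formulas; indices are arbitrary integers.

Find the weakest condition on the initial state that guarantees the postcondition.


Working backward. After the program, the postcondition v + 7 ≥ x + 5 ∧ v + arr[x + 3] + 7 ≤ -7 must hold; in canonical form it is v ≥ x - 2 ∧ arr[x + 3] + v ≤ -14.
Before v := v + x - 4: v ≥ 2 ∧ arr[x + 3] + v + x ≤ -10
Before x := 2*arr[x] - 6: v ≥ 2 ∧ arr[2*arr[x] - 3] + 2*arr[x] + v ≤ -4
Answer: WP = v ≥ 2 ∧ arr[2*arr[x] - 3] + 2*arr[x] + v ≤ -4


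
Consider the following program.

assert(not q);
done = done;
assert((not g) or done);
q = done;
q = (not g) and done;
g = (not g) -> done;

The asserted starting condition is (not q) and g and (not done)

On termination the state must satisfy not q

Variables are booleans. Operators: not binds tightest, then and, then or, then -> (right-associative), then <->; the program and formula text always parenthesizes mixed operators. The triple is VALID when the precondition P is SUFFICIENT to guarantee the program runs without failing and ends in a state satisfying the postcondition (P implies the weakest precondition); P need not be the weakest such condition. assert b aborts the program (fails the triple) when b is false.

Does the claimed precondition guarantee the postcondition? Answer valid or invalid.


Working backward. After the program, not q must hold.
Before g := (not g) -> done: not q
Before q := (not g) and done: not ((not g) and done)
Before q := done: not ((not g) and done)
Before assert (not g) or done: ((not g) or done) and (not ((not g) and done))
Before done := done: ((not g) or done) and (not ((not g) and done))
Before assert not q: (not q) and ((not g) or done) and (not ((not g) and done))
The weakest precondition is (not q) and ((not g) or done) and (not ((not g) and done)).
Check whether (not q) and g and (not done) implies it.
Countermodel: at the initial state done = false, g = true, q = false, the precondition holds but the weakest precondition fails.
Answer: invalid


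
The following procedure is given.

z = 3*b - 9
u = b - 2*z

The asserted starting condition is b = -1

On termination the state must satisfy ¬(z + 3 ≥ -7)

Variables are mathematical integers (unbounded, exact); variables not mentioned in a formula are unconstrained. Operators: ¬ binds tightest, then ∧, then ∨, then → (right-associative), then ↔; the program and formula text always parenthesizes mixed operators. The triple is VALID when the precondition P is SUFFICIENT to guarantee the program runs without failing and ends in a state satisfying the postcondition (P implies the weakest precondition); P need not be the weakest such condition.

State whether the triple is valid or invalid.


Working backward. After the program, the postcondition ¬(z + 3 ≥ -7) must hold; in canonical form it is ¬(z ≥ -10).
Before u := b - 2*z: ¬(z ≥ -10)
Before z := 3*b - 9: ¬(3*b ≥ -1)
The weakest precondition is ¬(3*b ≥ -1).
Check whether b = -1 implies it.
Every state satisfying the precondition satisfies the weakest precondition: the implication holds.
Answer: valid


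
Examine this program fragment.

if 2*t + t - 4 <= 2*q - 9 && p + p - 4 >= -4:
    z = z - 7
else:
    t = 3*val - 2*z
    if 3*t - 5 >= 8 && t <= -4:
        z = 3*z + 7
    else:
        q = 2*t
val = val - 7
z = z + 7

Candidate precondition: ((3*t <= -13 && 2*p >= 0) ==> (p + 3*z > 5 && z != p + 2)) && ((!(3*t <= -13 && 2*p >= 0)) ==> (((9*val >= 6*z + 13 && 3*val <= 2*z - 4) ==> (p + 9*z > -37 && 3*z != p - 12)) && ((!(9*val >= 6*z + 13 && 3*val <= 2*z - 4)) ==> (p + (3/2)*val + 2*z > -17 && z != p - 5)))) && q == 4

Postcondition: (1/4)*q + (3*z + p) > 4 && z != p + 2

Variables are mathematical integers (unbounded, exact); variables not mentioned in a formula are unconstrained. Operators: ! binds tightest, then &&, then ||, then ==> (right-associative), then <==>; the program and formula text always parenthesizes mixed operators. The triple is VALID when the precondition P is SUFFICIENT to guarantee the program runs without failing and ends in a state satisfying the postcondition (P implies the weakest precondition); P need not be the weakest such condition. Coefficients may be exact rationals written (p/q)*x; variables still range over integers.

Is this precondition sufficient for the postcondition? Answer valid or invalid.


Working backward. After the program, the postcondition (1/4)*q + (3*z + p) > 4 && z != p + 2 must hold; in canonical form it is p + (1/4)*q + 3*z > 4 && z != p + 2.
Before z := z + 7: p + (1/4)*q + 3*z > -17 && z != p - 5
Before val := val - 7: p + (1/4)*q + 3*z > -17 && z != p - 5
Then branch requires p + (1/4)*q + 3*z > 4 && z != p + 2; else branch requires ((9*val >= 6*z + 13 && 3*val <= 2*z - 4) ==> (p + (1/4)*q + 9*z > -38 && 3*z != p - 12)) && ((!(9*val >= 6*z + 13 && 3*val <= 2*z - 4)) ==> (p + (3/2)*val + 2*z > -17 && z != p - 5)).
Before the if: ((3*t <= 2*q - 5 && 2*p >= 0) ==> (p + (1/4)*q + 3*z > 4 && z != p + 2)) && ((!(3*t <= 2*q - 5 && 2*p >= 0)) ==> (((9*val >= 6*z + 13 && 3*val <= 2*z - 4) ==> (p + (1/4)*q + 9*z > -38 && 3*z != p - 12)) && ((!(9*val >= 6*z + 13 && 3*val <= 2*z - 4)) ==> (p + (3/2)*val + 2*z > -17 && z != p - 5))))
The weakest precondition is ((3*t <= 2*q - 5 && 2*p >= 0) ==> (p + (1/4)*q + 3*z > 4 && z != p + 2)) && ((!(3*t <= 2*q - 5 && 2*p >= 0)) ==> (((9*val >= 6*z + 13 && 3*val <= 2*z - 4) ==> (p + (1/4)*q + 9*z > -38 && 3*z != p - 12)) && ((!(9*val >= 6*z + 13 && 3*val <= 2*z - 4)) ==> (p + (3/2)*val + 2*z > -17 && z != p - 5)))).
Check whether ((3*t <= -13 && 2*p >= 0) ==> (p + 3*z > 5 && z != p + 2)) && ((!(3*t <= -13 && 2*p >= 0)) ==> (((9*val >= 6*z + 13 && 3*val <= 2*z - 4) ==> (p + 9*z > -37 && 3*z != p - 12)) && ((!(9*val >= 6*z + 13 && 3*val <= 2*z - 4)) ==> (p + (3/2)*val + 2*z > -17 && z != p - 5)))) && q == 4 implies it.
Countermodel: at the initial state p = 0, q = 4, t = 0, val = 1, z = 2, the precondition holds but the weakest precondition fails.
Answer: invalid


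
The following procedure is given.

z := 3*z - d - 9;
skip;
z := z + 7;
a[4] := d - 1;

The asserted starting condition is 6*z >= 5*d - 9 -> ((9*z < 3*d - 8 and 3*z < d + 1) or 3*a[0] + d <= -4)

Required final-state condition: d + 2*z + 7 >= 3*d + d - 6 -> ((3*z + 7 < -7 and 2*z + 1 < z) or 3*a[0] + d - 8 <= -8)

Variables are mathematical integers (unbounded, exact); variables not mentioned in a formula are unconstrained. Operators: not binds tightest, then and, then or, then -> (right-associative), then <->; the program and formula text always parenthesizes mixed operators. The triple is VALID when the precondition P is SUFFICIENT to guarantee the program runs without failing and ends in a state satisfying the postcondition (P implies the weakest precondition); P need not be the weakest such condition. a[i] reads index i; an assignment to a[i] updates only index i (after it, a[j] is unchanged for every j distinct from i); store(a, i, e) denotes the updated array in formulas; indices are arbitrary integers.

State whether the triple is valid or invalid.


Working backward. After the program, the postcondition d + 2*z + 7 >= 3*d + d - 6 -> ((3*z + 7 < -7 and 2*z + 1 < z) or 3*a[0] + d - 8 <= -8) must hold; in canonical form it is 2*z >= 3*d - 13 -> ((3*z < -14 and z < -1) or 3*a[0] + d <= 0).
Before a[4] := d - 1: 2*z >= 3*d - 13 -> ((3*z < -14 and z < -1) or 3*a[0] + d <= 0)
Before z := z + 7: 2*z >= 3*d - 27 -> ((3*z < -35 and z < -8) or 3*a[0] + d <= 0)
Before skip: 2*z >= 3*d - 27 -> ((3*z < -35 and z < -8) or 3*a[0] + d <= 0)
Before z := 3*z - d - 9: 6*z >= 5*d - 9 -> ((9*z < 3*d - 8 and 3*z < d + 1) or 3*a[0] + d <= 0)
The weakest precondition is 6*z >= 5*d - 9 -> ((9*z < 3*d - 8 and 3*z < d + 1) or 3*a[0] + d <= 0).
Check whether 6*z >= 5*d - 9 -> ((9*z < 3*d - 8 and 3*z < d + 1) or 3*a[0] + d <= -4) implies it.
Every state satisfying the precondition satisfies the weakest precondition: the implication holds.
Answer: valid


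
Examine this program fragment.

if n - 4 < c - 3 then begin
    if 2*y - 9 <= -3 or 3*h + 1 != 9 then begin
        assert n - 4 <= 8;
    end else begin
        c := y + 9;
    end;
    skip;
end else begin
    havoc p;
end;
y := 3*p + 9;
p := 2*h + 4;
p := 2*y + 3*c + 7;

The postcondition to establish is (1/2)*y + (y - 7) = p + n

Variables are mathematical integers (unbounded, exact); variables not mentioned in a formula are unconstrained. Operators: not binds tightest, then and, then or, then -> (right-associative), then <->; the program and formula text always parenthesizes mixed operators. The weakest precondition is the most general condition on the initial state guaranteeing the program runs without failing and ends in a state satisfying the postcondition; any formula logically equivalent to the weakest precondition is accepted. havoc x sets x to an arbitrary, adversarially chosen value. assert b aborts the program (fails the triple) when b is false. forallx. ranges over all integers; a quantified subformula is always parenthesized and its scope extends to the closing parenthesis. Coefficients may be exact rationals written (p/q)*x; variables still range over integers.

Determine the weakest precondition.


Working backward. After the program, the postcondition (1/2)*y + (y - 7) = p + n must hold; in canonical form it is (3/2)*y = n + p + 7.
Before p := 2*y + 3*c + 7: 3*c + n + (1/2)*y = -14
Before p := 2*h + 4: 3*c + n + (1/2)*y = -14
Before y := 3*p + 9: 3*c + n + (3/2)*p = -37/2
Then branch requires ((2*y <= 6 or 3*h != 8) -> (n <= 12 and 3*c + n + (3/2)*p = -37/2)) and ((not (2*y <= 6 or 3*h != 8)) -> n + (3/2)*p + 3*y = -91/2); else branch requires forall p_1. 3*c + n + (3/2)*p_1 = -37/2.
Before the if: (n < c + 1 -> (((2*y <= 6 or 3*h != 8) -> (n <= 12 and 3*c + n + (3/2)*p = -37/2)) and ((not (2*y <= 6 or 3*h != 8)) -> n + (3/2)*p + 3*y = -91/2))) and ((not (n < c + 1)) -> (forall p_1. 3*c + n + (3/2)*p_1 = -37/2))
Answer: WP = (n < c + 1 -> (((2*y <= 6 or 3*h != 8) -> (n <= 12 and 3*c + n + (3/2)*p = -37/2)) and ((not (2*y <= 6 or 3*h != 8)) -> n + (3/2)*p + 3*y = -91/2))) and ((not (n < c + 1)) -> (forall p_1. 3*c + n + (3/2)*p_1 = -37/2))


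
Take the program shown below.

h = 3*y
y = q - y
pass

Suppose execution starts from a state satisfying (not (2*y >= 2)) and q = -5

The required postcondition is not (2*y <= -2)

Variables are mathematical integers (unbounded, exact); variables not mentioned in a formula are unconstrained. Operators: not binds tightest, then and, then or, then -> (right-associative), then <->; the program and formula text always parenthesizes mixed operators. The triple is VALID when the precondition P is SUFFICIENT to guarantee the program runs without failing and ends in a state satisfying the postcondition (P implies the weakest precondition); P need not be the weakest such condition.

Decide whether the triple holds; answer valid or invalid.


Working backward. After the program, not (2*y <= -2) must hold.
Before skip: not (2*y <= -2)
Before y := q - y: not (2*q <= 2*y - 2)
Before h := 3*y: not (2*q <= 2*y - 2)
The weakest precondition is not (2*q <= 2*y - 2).
Check whether (not (2*y >= 2)) and q = -5 implies it.
Countermodel: at the initial state q = -5, y = -4, the precondition holds but the weakest precondition fails.
Answer: invalid


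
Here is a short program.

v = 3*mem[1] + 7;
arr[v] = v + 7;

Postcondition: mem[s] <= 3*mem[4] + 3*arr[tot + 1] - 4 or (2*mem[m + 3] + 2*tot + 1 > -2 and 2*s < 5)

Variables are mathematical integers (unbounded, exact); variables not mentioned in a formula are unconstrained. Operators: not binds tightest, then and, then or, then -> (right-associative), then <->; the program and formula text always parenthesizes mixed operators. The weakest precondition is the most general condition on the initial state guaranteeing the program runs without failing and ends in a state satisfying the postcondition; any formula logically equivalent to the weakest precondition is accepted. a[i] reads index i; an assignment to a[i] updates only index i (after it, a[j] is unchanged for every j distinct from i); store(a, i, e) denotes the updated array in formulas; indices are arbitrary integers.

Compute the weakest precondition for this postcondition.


Working backward. After the program, the postcondition mem[s] <= 3*mem[4] + 3*arr[tot + 1] - 4 or (2*mem[m + 3] + 2*tot + 1 > -2 and 2*s < 5) must hold; in canonical form it is mem[s] <= 3*arr[tot + 1] + 3*mem[4] - 4 or (2*mem[m + 3] + 2*tot > -3 and 2*s < 5).
Before arr[v] := v + 7: mem[s] <= 3*mem[4] + 3*store(arr, v, v + 7)[tot + 1] - 4 or (2*mem[m + 3] + 2*tot > -3 and 2*s < 5)
Before v := 3*mem[1] + 7: mem[s] <= 3*mem[4] + 3*store(arr, 3*mem[1] + 7, 3*mem[1] + 14)[tot + 1] - 4 or (2*mem[m + 3] + 2*tot > -3 and 2*s < 5)
Answer: WP = mem[s] <= 3*mem[4] + 3*store(arr, 3*mem[1] + 7, 3*mem[1] + 14)[tot + 1] - 4 or (2*mem[m + 3] + 2*tot > -3 and 2*s < 5)


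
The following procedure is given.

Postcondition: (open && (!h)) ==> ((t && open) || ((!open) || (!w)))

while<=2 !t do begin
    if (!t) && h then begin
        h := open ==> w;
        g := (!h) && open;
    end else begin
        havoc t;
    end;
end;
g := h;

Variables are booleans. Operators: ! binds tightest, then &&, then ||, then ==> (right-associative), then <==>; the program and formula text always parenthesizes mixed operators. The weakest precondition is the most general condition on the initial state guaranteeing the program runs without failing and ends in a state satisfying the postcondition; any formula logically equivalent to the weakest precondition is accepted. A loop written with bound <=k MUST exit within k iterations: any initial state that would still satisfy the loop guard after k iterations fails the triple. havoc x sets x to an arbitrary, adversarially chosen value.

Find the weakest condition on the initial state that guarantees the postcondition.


Working backward. After the program, the postcondition (open && (!h)) ==> ((t && open) || ((!open) || (!w))) must hold; in canonical form it is (open && (!h)) ==> ((t && open) || (!open) || (!w)).
Before g := h: (open && (!h)) ==> ((t && open) || (!open) || (!w))
Before the loop (bound <=2), unroll the exhaustion recursion (WP_0 = exit-now case; WP_j = one more guarded iteration, up to j = 2):
  WP_0: t && ((open && (!h)) ==> ((t && open) || (!open) || (!w)))
  WP_1: ((!t) ==> ((((!t) && h) ==> (t && ((open && (!(open ==> w))) ==> ((t && open) || (!open) || (!w))))) && (!t) && h)) && (t ==> ((open && (!h)) ==> ((t && open) || (!open) || (!w))))
  WP_2: ((!t) ==> ((((!t) && h) ==> (((!t) ==> ((((!t) && (open ==> w)) ==> (t && ((open && (!(open ==> w))) ==> ((t && open) || (!open) || (!w))))) && (!t) && (open ==> w))) && (t ==> ((open && (!(open ==> w))) ==> ((t && open) || (!open) || (!w)))))) && (!t) && h)) && (t ==> ((open && (!h)) ==> ((t && open) || (!open) || (!w))))
So before the loop: ((!t) ==> ((((!t) && h) ==> (((!t) ==> ((((!t) && (open ==> w)) ==> (t && ((open && (!(open ==> w))) ==> ((t && open) || (!open) || (!w))))) && (!t) && (open ==> w))) && (t ==> ((open && (!(open ==> w))) ==> ((t && open) || (!open) || (!w)))))) && (!t) && h)) && (t ==> ((open && (!h)) ==> ((t && open) || (!open) || (!w))))
Answer: WP = ((!t) ==> ((((!t) && h) ==> (((!t) ==> ((((!t) && (open ==> w)) ==> (t && ((open && (!(open ==> w))) ==> ((t && open) || (!open) || (!w))))) && (!t) && (open ==> w))) && (t ==> ((open && (!(open ==> w))) ==> ((t && open) || (!open) || (!w)))))) && (!t) && h)) && (t ==> ((open && (!h)) ==> ((t && open) || (!open) || (!w))))


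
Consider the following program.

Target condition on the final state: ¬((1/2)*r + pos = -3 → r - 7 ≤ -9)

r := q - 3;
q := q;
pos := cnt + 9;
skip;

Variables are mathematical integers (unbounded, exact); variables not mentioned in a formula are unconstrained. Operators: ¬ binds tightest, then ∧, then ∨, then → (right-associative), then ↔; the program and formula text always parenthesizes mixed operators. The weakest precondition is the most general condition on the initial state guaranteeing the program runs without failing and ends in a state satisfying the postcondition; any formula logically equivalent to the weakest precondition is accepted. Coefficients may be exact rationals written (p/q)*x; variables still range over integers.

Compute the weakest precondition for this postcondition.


Working backward. After the program, the postcondition ¬((1/2)*r + pos = -3 → r - 7 ≤ -9) must hold; in canonical form it is ¬(pos + (1/2)*r = -3 → r ≤ -2).
Before skip: ¬(pos + (1/2)*r = -3 → r ≤ -2)
Before pos := cnt + 9: ¬(cnt + (1/2)*r = -12 → r ≤ -2)
Before q := q: ¬(cnt + (1/2)*r = -12 → r ≤ -2)
Before r := q - 3: ¬(cnt + (1/2)*q = -21/2 → q ≤ 1)
Answer: WP = ¬(cnt + (1/2)*q = -21/2 → q ≤ 1)


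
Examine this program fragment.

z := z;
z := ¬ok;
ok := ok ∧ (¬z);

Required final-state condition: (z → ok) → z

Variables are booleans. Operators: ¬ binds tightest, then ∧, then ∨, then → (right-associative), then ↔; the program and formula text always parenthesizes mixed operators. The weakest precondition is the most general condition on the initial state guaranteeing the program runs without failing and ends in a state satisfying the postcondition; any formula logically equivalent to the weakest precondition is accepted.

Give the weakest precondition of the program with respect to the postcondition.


Working backward. After the program, (z → ok) → z must hold.
Before ok := ok ∧ (¬z): (z → (ok ∧ (¬z))) → z
Before z := ¬ok: ((¬ok) → ok) → (¬ok)
Before z := z: ((¬ok) → ok) → (¬ok)
Answer: WP = ((¬ok) → ok) → (¬ok)


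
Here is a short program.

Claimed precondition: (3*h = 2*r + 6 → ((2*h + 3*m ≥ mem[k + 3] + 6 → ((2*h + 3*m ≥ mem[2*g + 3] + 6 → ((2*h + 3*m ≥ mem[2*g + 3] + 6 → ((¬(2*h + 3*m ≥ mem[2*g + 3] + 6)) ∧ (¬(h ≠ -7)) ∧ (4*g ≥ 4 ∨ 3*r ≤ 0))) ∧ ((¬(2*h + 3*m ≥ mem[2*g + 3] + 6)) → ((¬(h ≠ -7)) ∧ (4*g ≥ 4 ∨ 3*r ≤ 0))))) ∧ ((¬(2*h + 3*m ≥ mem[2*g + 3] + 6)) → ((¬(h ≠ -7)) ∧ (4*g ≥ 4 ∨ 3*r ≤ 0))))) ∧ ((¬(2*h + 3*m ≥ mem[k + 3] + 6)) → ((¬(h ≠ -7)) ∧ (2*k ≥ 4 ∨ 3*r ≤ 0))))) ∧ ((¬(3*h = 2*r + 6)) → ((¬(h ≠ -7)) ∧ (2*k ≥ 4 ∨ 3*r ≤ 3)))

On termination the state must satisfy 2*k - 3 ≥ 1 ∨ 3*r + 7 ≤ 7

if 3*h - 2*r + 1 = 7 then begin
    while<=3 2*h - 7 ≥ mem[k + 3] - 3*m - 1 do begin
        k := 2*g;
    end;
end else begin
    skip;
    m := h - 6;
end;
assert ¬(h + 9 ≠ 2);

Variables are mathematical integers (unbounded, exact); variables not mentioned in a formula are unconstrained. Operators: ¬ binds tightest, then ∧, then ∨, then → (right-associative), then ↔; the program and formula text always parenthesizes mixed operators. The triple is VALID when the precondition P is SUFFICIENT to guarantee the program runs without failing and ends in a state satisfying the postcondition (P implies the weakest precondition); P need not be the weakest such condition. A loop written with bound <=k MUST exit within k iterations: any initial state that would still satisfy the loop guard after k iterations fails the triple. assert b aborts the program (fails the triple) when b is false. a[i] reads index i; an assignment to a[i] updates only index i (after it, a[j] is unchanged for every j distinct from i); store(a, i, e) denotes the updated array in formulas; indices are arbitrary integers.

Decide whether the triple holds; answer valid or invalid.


Working backward. After the program, the postcondition 2*k - 3 ≥ 1 ∨ 3*r + 7 ≤ 7 must hold; in canonical form it is 2*k ≥ 4 ∨ 3*r ≤ 0.
Before assert ¬(h + 9 ≠ 2): (¬(h ≠ -7)) ∧ (2*k ≥ 4 ∨ 3*r ≤ 0)
Then branch requires (2*h + 3*m ≥ mem[k + 3] + 6 → ((2*h + 3*m ≥ mem[2*g + 3] + 6 → ((2*h + 3*m ≥ mem[2*g + 3] + 6 → ((¬(2*h + 3*m ≥ mem[2*g + 3] + 6)) ∧ (¬(h ≠ -7)) ∧ (4*g ≥ 4 ∨ 3*r ≤ 0))) ∧ ((¬(2*h + 3*m ≥ mem[2*g + 3] + 6)) → ((¬(h ≠ -7)) ∧ (4*g ≥ 4 ∨ 3*r ≤ 0))))) ∧ ((¬(2*h + 3*m ≥ mem[2*g + 3] + 6)) → ((¬(h ≠ -7)) ∧ (4*g ≥ 4 ∨ 3*r ≤ 0))))) ∧ ((¬(2*h + 3*m ≥ mem[k + 3] + 6)) → ((¬(h ≠ -7)) ∧ (2*k ≥ 4 ∨ 3*r ≤ 0))); else branch requires (¬(h ≠ -7)) ∧ (2*k ≥ 4 ∨ 3*r ≤ 0).
Before the if: (3*h = 2*r + 6 → ((2*h + 3*m ≥ mem[k + 3] + 6 → ((2*h + 3*m ≥ mem[2*g + 3] + 6 → ((2*h + 3*m ≥ mem[2*g + 3] + 6 → ((¬(2*h + 3*m ≥ mem[2*g + 3] + 6)) ∧ (¬(h ≠ -7)) ∧ (4*g ≥ 4 ∨ 3*r ≤ 0))) ∧ ((¬(2*h + 3*m ≥ mem[2*g + 3] + 6)) → ((¬(h ≠ -7)) ∧ (4*g ≥ 4 ∨ 3*r ≤ 0))))) ∧ ((¬(2*h + 3*m ≥ mem[2*g + 3] + 6)) → ((¬(h ≠ -7)) ∧ (4*g ≥ 4 ∨ 3*r ≤ 0))))) ∧ ((¬(2*h + 3*m ≥ mem[k + 3] + 6)) → ((¬(h ≠ -7)) ∧ (2*k ≥ 4 ∨ 3*r ≤ 0))))) ∧ ((¬(3*h = 2*r + 6)) → ((¬(h ≠ -7)) ∧ (2*k ≥ 4 ∨ 3*r ≤ 0)))
The weakest precondition is (3*h = 2*r + 6 → ((2*h + 3*m ≥ mem[k + 3] + 6 → ((2*h + 3*m ≥ mem[2*g + 3] + 6 → ((2*h + 3*m ≥ mem[2*g + 3] + 6 → ((¬(2*h + 3*m ≥ mem[2*g + 3] + 6)) ∧ (¬(h ≠ -7)) ∧ (4*g ≥ 4 ∨ 3*r ≤ 0))) ∧ ((¬(2*h + 3*m ≥ mem[2*g + 3] + 6)) → ((¬(h ≠ -7)) ∧ (4*g ≥ 4 ∨ 3*r ≤ 0))))) ∧ ((¬(2*h + 3*m ≥ mem[2*g + 3] + 6)) → ((¬(h ≠ -7)) ∧ (4*g ≥ 4 ∨ 3*r ≤ 0))))) ∧ ((¬(2*h + 3*m ≥ mem[k + 3] + 6)) → ((¬(h ≠ -7)) ∧ (2*k ≥ 4 ∨ 3*r ≤ 0))))) ∧ ((¬(3*h = 2*r + 6)) → ((¬(h ≠ -7)) ∧ (2*k ≥ 4 ∨ 3*r ≤ 0))).
Check whether (3*h = 2*r + 6 → ((2*h + 3*m ≥ mem[k + 3] + 6 → ((2*h + 3*m ≥ mem[2*g + 3] + 6 → ((2*h + 3*m ≥ mem[2*g + 3] + 6 → ((¬(2*h + 3*m ≥ mem[2*g + 3] + 6)) ∧ (¬(h ≠ -7)) ∧ (4*g ≥ 4 ∨ 3*r ≤ 0))) ∧ ((¬(2*h + 3*m ≥ mem[2*g + 3] + 6)) → ((¬(h ≠ -7)) ∧ (4*g ≥ 4 ∨ 3*r ≤ 0))))) ∧ ((¬(2*h + 3*m ≥ mem[2*g + 3] + 6)) → ((¬(h ≠ -7)) ∧ (4*g ≥ 4 ∨ 3*r ≤ 0))))) ∧ ((¬(2*h + 3*m ≥ mem[k + 3] + 6)) → ((¬(h ≠ -7)) ∧ (2*k ≥ 4 ∨ 3*r ≤ 0))))) ∧ ((¬(3*h = 2*r + 6)) → ((¬(h ≠ -7)) ∧ (2*k ≥ 4 ∨ 3*r ≤ 3))) implies it.
Countermodel: at the initial state g = 0, h = -7, k = 1, m = 0, mem = {[3] = 0, [4] = 0, elsewhere 0}, r = 1, the precondition holds but the weakest precondition fails.
Answer: invalid
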